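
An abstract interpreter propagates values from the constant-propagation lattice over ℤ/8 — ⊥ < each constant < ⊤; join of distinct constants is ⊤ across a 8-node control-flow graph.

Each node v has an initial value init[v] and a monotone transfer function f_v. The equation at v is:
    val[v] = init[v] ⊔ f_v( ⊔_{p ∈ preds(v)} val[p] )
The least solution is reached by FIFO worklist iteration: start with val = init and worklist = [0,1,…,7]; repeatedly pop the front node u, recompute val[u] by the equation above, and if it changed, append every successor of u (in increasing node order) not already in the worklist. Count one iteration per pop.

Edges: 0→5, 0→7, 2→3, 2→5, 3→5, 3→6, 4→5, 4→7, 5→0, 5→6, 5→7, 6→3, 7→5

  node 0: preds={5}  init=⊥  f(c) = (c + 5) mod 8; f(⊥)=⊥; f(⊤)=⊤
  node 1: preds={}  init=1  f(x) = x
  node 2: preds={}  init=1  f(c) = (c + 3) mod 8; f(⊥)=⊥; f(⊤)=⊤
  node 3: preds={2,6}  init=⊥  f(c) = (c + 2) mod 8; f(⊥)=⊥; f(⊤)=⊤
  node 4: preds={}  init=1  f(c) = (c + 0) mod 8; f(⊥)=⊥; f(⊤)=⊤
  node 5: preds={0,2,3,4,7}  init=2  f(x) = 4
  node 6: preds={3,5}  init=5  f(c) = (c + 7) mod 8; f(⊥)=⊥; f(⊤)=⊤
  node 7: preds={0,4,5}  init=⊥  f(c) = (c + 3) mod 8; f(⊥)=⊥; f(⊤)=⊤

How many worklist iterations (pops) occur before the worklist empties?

Iteration log — 12 steps:
  step 1. node 0  ⊔preds=2  new=7  old=⊥  +wl: 
  step 2. node 1  ⊔preds=⊥  new=1  stable
  step 3. node 2  ⊔preds=⊥  new=1  stable
  step 4. node 3  ⊔preds=⊤  new=⊤  old=⊥  +wl: 
  step 5. node 4  ⊔preds=⊥  new=1  stable
  step 6. node 5  ⊔preds=⊤  new=⊤  old=2  +wl: 0
  step 7. node 6  ⊔preds=⊤  new=⊤  old=5  +wl: 3
  step 8. node 7  ⊔preds=⊤  new=⊤  old=⊥  +wl: 5
  step 9. node 0  ⊔preds=⊤  new=⊤  old=7  +wl: 7
  step 10. node 3  ⊔preds=⊤  new=⊤  stable
  step 11. node 5  ⊔preds=⊤  new=⊤  stable
  step 12. node 7  ⊔preds=⊤  new=⊤  stable

Least fixpoint reached:
  node 0: ⊤
  node 1: 1
  node 2: 1
  node 3: ⊤
  node 4: 1
  node 5: ⊤
  node 6: ⊤
  node 7: ⊤

12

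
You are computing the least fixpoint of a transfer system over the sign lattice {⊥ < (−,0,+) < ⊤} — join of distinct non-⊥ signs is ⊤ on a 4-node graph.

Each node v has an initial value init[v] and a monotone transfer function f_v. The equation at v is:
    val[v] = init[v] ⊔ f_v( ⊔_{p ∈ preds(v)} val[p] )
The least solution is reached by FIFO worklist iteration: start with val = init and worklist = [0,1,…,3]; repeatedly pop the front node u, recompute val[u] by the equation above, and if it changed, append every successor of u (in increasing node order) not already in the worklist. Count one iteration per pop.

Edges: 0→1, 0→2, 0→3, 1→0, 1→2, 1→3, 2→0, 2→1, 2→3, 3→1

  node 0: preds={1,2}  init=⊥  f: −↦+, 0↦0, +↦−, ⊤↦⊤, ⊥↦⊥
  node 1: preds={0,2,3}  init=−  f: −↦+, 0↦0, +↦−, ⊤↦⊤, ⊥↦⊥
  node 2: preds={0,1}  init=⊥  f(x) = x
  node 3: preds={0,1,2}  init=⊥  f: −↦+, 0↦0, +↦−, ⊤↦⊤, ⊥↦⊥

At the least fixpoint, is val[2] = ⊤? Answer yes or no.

yes

Trace (9 dequeues):
  [1] u=0 | in − | out + | prev ⊥ | push {}
  [2] u=1 | in + | out − | ==
  [3] u=2 | in ⊤ | out ⊤ | prev ⊥ | push {0,1}
  [4] u=3 | in ⊤ | out ⊤ | prev ⊥ | push {}
  [5] u=0 | in ⊤ | out ⊤ | prev + | push {2,3}
  [6] u=1 | in ⊤ | out ⊤ | prev − | push {0}
  [7] u=2 | in ⊤ | out ⊤ | ==
  [8] u=3 | in ⊤ | out ⊤ | ==
  [9] u=0 | in ⊤ | out ⊤ | ==

Converged values:
  [0] ⊤
  [1] ⊤
  [2] ⊤
  [3] ⊤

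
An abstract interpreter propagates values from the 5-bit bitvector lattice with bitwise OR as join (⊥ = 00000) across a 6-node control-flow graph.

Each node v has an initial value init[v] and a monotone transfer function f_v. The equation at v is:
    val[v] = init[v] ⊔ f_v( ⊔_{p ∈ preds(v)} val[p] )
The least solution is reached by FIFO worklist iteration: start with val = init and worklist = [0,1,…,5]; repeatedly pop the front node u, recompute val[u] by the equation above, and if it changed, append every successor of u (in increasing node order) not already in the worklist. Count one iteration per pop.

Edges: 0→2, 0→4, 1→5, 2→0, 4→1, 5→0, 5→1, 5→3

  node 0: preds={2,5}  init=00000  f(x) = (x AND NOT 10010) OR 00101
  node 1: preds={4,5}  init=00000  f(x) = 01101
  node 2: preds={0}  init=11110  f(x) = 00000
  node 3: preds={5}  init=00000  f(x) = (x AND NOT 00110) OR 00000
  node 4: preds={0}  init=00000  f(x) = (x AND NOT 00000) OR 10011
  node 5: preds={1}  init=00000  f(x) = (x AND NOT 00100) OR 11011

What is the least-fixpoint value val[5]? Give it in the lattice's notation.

Worklist (9 pops):
  #1 pop 0: in=11110 → 01101 (was 00000); enqueue []
  #2 pop 1: in=00000 → 01101 (was 00000); enqueue []
  #3 pop 2: in=01101 → 11110 (no change)
  #4 pop 3: in=00000 → 00000 (no change)
  #5 pop 4: in=01101 → 11111 (was 00000); enqueue [1]
  #6 pop 5: in=01101 → 11011 (was 00000); enqueue [0,3]
  #7 pop 1: in=11111 → 01101 (no change)
  #8 pop 0: in=11111 → 01101 (no change)
  #9 pop 3: in=11011 → 11001 (was 00000); enqueue []

Fixpoint:
  val[0] = 01101
  val[1] = 01101
  val[2] = 11110
  val[3] = 11001
  val[4] = 11111
  val[5] = 11011

11011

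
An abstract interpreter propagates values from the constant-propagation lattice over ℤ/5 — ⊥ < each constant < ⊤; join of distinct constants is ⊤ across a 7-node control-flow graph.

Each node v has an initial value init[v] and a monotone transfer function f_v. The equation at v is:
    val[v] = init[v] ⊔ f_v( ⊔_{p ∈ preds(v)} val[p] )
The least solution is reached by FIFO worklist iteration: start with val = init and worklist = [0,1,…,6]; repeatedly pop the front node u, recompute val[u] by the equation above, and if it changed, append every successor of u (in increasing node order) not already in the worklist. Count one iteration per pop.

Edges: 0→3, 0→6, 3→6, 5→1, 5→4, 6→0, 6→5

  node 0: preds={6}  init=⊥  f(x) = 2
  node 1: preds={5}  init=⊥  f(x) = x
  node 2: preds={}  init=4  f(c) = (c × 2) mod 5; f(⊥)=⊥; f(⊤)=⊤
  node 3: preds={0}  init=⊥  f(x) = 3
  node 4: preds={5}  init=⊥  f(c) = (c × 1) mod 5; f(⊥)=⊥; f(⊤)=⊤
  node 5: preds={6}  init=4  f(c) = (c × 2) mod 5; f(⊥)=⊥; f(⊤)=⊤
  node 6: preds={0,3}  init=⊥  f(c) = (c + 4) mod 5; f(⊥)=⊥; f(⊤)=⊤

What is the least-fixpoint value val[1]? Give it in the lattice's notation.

Iteration log — 11 steps:
  step 1. node 0  ⊔preds=⊥  new=2  old=⊥  +wl: 
  step 2. node 1  ⊔preds=4  new=4  old=⊥  +wl: 
  step 3. node 2  ⊔preds=⊥  new=4  stable
  step 4. node 3  ⊔preds=2  new=3  old=⊥  +wl: 
  step 5. node 4  ⊔preds=4  new=4  old=⊥  +wl: 
  step 6. node 5  ⊔preds=⊥  new=4  stable
  step 7. node 6  ⊔preds=⊤  new=⊤  old=⊥  +wl: 0,5
  step 8. node 0  ⊔preds=⊤  new=2  stable
  step 9. node 5  ⊔preds=⊤  new=⊤  old=4  +wl: 1,4
  step 10. node 1  ⊔preds=⊤  new=⊤  old=4  +wl: 
  step 11. node 4  ⊔preds=⊤  new=⊤  old=4  +wl: 

Least fixpoint reached:
  node 0: 2
  node 1: ⊤
  node 2: 4
  node 3: 3
  node 4: ⊤
  node 5: ⊤
  node 6: ⊤

⊤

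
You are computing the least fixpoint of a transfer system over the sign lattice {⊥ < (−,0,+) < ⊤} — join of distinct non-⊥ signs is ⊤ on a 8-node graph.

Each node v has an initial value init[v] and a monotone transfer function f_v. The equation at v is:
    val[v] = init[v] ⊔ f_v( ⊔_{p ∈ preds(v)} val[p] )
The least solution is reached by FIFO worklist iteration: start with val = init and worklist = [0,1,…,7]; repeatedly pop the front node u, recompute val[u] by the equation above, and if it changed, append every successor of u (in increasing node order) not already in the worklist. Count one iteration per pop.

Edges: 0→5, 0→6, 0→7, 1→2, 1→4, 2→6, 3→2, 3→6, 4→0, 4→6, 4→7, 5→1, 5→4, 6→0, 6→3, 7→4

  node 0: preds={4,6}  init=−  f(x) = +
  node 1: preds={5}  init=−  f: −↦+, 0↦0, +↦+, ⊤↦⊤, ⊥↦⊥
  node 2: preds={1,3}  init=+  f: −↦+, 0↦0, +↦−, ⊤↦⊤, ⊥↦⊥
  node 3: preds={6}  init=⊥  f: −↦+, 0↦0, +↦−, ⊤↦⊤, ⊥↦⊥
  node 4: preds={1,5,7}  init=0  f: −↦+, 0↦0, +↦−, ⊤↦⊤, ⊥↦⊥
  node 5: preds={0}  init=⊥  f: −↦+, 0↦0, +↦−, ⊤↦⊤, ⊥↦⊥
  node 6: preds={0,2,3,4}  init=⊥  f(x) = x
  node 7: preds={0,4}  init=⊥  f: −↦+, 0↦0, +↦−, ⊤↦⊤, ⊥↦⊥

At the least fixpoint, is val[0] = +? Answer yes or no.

no

Iteration log — 14 steps:
  step 1. node 0  ⊔preds=0  new=⊤  old=−  +wl: 
  step 2. node 1  ⊔preds=⊥  new=−  stable
  step 3. node 2  ⊔preds=−  new=+  stable
  step 4. node 3  ⊔preds=⊥  new=⊥  stable
  step 5. node 4  ⊔preds=−  new=⊤  old=0  +wl: 0
  step 6. node 5  ⊔preds=⊤  new=⊤  old=⊥  +wl: 1,4
  step 7. node 6  ⊔preds=⊤  new=⊤  old=⊥  +wl: 3
  step 8. node 7  ⊔preds=⊤  new=⊤  old=⊥  +wl: 
  step 9. node 0  ⊔preds=⊤  new=⊤  stable
  step 10. node 1  ⊔preds=⊤  new=⊤  old=−  +wl: 2
  step 11. node 4  ⊔preds=⊤  new=⊤  stable
  step 12. node 3  ⊔preds=⊤  new=⊤  old=⊥  +wl: 6
  step 13. node 2  ⊔preds=⊤  new=⊤  old=+  +wl: 
  step 14. node 6  ⊔preds=⊤  new=⊤  stable

Least fixpoint reached:
  node 0: ⊤
  node 1: ⊤
  node 2: ⊤
  node 3: ⊤
  node 4: ⊤
  node 5: ⊤
  node 6: ⊤
  node 7: ⊤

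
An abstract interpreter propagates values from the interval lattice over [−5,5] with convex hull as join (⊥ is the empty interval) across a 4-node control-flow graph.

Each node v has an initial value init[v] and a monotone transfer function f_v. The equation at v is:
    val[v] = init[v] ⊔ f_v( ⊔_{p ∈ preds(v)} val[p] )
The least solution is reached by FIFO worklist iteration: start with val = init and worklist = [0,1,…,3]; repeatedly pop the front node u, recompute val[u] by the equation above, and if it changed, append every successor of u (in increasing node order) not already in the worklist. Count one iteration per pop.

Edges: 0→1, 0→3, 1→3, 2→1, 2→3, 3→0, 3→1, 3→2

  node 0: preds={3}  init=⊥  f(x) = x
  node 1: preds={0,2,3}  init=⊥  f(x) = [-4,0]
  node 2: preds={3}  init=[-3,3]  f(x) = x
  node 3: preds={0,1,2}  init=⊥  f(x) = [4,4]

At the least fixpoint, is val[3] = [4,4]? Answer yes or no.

yes

Trace (9 dequeues):
  [1] u=0 | in ⊥ | out ⊥ | ==
  [2] u=1 | in [-3,3] | out [-4,0] | prev ⊥ | push {}
  [3] u=2 | in ⊥ | out [-3,3] | ==
  [4] u=3 | in [-4,3] | out [4,4] | prev ⊥ | push {0,1,2}
  [5] u=0 | in [4,4] | out [4,4] | prev ⊥ | push {3}
  [6] u=1 | in [-3,4] | out [-4,0] | ==
  [7] u=2 | in [4,4] | out [-3,4] | prev [-3,3] | push {1}
  [8] u=3 | in [-4,4] | out [4,4] | ==
  [9] u=1 | in [-3,4] | out [-4,0] | ==

Converged values:
  [0] [4,4]
  [1] [-4,0]
  [2] [-3,4]
  [3] [4,4]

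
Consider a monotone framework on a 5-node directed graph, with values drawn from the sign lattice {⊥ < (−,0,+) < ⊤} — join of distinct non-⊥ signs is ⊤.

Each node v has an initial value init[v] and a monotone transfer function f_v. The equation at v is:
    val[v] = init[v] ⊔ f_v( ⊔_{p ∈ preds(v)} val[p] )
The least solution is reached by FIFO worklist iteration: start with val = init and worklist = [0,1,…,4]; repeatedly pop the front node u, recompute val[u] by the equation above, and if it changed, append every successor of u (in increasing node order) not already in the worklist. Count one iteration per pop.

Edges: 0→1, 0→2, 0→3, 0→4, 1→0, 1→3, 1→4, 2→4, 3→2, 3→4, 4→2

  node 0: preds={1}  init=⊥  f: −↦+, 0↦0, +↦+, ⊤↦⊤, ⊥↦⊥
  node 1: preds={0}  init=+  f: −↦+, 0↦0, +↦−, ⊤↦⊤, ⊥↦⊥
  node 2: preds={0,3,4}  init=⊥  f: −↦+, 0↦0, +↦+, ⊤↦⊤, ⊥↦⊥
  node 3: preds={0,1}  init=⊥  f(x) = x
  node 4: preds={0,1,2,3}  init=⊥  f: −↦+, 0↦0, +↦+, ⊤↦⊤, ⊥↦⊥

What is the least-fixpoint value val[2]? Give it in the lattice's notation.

⊤

Iteration log — 10 steps:
  step 1. node 0  ⊔preds=+  new=+  old=⊥  +wl: 
  step 2. node 1  ⊔preds=+  new=⊤  old=+  +wl: 0
  step 3. node 2  ⊔preds=+  new=+  old=⊥  +wl: 
  step 4. node 3  ⊔preds=⊤  new=⊤  old=⊥  +wl: 2
  step 5. node 4  ⊔preds=⊤  new=⊤  old=⊥  +wl: 
  step 6. node 0  ⊔preds=⊤  new=⊤  old=+  +wl: 1,3,4
  step 7. node 2  ⊔preds=⊤  new=⊤  old=+  +wl: 
  step 8. node 1  ⊔preds=⊤  new=⊤  stable
  step 9. node 3  ⊔preds=⊤  new=⊤  stable
  step 10. node 4  ⊔preds=⊤  new=⊤  stable

Least fixpoint reached:
  node 0: ⊤
  node 1: ⊤
  node 2: ⊤
  node 3: ⊤
  node 4: ⊤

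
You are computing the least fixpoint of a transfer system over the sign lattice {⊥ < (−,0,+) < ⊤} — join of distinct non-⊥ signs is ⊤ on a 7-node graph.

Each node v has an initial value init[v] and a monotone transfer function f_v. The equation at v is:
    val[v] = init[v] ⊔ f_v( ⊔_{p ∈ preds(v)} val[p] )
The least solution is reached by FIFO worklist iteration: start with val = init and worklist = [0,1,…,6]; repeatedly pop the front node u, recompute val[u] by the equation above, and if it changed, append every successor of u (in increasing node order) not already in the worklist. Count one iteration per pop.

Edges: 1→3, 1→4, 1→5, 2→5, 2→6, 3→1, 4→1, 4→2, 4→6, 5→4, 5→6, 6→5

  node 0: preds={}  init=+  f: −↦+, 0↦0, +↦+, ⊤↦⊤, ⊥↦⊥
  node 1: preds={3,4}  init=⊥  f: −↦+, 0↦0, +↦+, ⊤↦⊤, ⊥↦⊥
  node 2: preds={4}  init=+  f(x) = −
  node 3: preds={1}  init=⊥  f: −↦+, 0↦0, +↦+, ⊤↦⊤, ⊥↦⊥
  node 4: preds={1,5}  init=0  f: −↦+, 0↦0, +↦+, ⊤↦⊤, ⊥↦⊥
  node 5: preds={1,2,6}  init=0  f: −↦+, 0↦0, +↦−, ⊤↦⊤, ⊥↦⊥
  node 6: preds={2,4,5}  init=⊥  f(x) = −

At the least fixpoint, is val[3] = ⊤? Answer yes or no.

yes

Iteration log — 17 steps:
  step 1. node 0  ⊔preds=⊥  new=+  stable
  step 2. node 1  ⊔preds=0  new=0  old=⊥  +wl: 
  step 3. node 2  ⊔preds=0  new=⊤  old=+  +wl: 
  step 4. node 3  ⊔preds=0  new=0  old=⊥  +wl: 1
  step 5. node 4  ⊔preds=0  new=0  stable
  step 6. node 5  ⊔preds=⊤  new=⊤  old=0  +wl: 4
  step 7. node 6  ⊔preds=⊤  new=−  old=⊥  +wl: 5
  step 8. node 1  ⊔preds=0  new=0  stable
  step 9. node 4  ⊔preds=⊤  new=⊤  old=0  +wl: 1,2,6
  step 10. node 5  ⊔preds=⊤  new=⊤  stable
  step 11. node 1  ⊔preds=⊤  new=⊤  old=0  +wl: 3,4,5
  step 12. node 2  ⊔preds=⊤  new=⊤  stable
  step 13. node 6  ⊔preds=⊤  new=−  stable
  step 14. node 3  ⊔preds=⊤  new=⊤  old=0  +wl: 1
  step 15. node 4  ⊔preds=⊤  new=⊤  stable
  step 16. node 5  ⊔preds=⊤  new=⊤  stable
  step 17. node 1  ⊔preds=⊤  new=⊤  stable

Least fixpoint reached:
  node 0: +
  node 1: ⊤
  node 2: ⊤
  node 3: ⊤
  node 4: ⊤
  node 5: ⊤
  node 6: −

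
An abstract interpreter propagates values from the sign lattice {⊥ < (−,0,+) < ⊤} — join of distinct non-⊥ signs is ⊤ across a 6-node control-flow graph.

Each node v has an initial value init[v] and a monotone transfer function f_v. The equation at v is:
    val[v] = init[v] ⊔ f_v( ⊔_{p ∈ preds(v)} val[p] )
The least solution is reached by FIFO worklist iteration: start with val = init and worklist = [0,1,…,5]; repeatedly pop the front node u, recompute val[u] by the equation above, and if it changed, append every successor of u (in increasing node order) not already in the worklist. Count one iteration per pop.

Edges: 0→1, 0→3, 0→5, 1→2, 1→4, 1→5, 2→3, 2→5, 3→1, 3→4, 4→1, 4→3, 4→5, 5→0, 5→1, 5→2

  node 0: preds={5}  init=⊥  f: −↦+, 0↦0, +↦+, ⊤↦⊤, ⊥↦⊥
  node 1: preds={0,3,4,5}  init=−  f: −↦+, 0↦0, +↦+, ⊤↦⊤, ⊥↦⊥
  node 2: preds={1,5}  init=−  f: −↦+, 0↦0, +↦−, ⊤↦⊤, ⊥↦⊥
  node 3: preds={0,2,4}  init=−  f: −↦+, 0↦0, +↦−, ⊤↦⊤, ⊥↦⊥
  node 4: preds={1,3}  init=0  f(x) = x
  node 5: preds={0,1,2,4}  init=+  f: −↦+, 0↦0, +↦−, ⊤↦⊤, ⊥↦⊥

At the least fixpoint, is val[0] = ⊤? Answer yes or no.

yes

Iteration log — 13 steps:
  step 1. node 0  ⊔preds=+  new=+  old=⊥  +wl: 
  step 2. node 1  ⊔preds=⊤  new=⊤  old=−  +wl: 
  step 3. node 2  ⊔preds=⊤  new=⊤  old=−  +wl: 
  step 4. node 3  ⊔preds=⊤  new=⊤  old=−  +wl: 1
  step 5. node 4  ⊔preds=⊤  new=⊤  old=0  +wl: 3
  step 6. node 5  ⊔preds=⊤  new=⊤  old=+  +wl: 0,2
  step 7. node 1  ⊔preds=⊤  new=⊤  stable
  step 8. node 3  ⊔preds=⊤  new=⊤  stable
  step 9. node 0  ⊔preds=⊤  new=⊤  old=+  +wl: 1,3,5
  step 10. node 2  ⊔preds=⊤  new=⊤  stable
  step 11. node 1  ⊔preds=⊤  new=⊤  stable
  step 12. node 3  ⊔preds=⊤  new=⊤  stable
  step 13. node 5  ⊔preds=⊤  new=⊤  stable

Least fixpoint reached:
  node 0: ⊤
  node 1: ⊤
  node 2: ⊤
  node 3: ⊤
  node 4: ⊤
  node 5: ⊤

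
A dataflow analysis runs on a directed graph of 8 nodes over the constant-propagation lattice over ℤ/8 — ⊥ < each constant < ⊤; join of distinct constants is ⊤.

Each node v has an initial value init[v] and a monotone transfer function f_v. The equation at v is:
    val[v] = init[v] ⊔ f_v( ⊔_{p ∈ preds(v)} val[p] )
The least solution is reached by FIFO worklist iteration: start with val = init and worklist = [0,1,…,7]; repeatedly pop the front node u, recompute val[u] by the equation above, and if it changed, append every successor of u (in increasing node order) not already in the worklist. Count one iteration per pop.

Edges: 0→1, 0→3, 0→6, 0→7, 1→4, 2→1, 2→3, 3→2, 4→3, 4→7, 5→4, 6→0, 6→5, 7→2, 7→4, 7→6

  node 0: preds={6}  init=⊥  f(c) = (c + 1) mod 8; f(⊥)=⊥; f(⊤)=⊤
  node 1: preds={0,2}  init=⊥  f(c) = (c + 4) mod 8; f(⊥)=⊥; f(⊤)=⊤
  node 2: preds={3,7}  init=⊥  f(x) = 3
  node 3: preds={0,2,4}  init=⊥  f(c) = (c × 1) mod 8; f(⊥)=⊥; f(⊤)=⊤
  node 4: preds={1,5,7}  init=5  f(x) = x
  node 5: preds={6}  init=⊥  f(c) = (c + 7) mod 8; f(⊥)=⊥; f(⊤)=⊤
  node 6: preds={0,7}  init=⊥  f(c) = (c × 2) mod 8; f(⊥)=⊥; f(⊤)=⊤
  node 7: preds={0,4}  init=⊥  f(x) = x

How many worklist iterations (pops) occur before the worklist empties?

29

Worklist (29 pops):
  #1 pop 0: in=⊥ → ⊥ (no change)
  #2 pop 1: in=⊥ → ⊥ (no change)
  #3 pop 2: in=⊥ → 3 (was ⊥); enqueue [1]
  #4 pop 3: in=⊤ → ⊤ (was ⊥); enqueue [2]
  #5 pop 4: in=⊥ → 5 (no change)
  #6 pop 5: in=⊥ → ⊥ (no change)
  #7 pop 6: in=⊥ → ⊥ (no change)
  #8 pop 7: in=5 → 5 (was ⊥); enqueue [4,6]
  #9 pop 1: in=3 → 7 (was ⊥); enqueue []
  #10 pop 2: in=⊤ → 3 (no change)
  #11 pop 4: in=⊤ → ⊤ (was 5); enqueue [3,7]
  #12 pop 6: in=5 → 2 (was ⊥); enqueue [0,5]
  #13 pop 3: in=⊤ → ⊤ (no change)
  #14 pop 7: in=⊤ → ⊤ (was 5); enqueue [2,4,6]
  #15 pop 0: in=2 → 3 (was ⊥); enqueue [1,3,7]
  #16 pop 5: in=2 → 1 (was ⊥); enqueue []
  #17 pop 2: in=⊤ → 3 (no change)
  #18 pop 4: in=⊤ → ⊤ (no change)
  #19 pop 6: in=⊤ → ⊤ (was 2); enqueue [0,5]
  #20 pop 1: in=3 → 7 (no change)
  #21 pop 3: in=⊤ → ⊤ (no change)
  #22 pop 7: in=⊤ → ⊤ (no change)
  #23 pop 0: in=⊤ → ⊤ (was 3); enqueue [1,3,6,7]
  #24 pop 5: in=⊤ → ⊤ (was 1); enqueue [4]
  #25 pop 1: in=⊤ → ⊤ (was 7); enqueue []
  #26 pop 3: in=⊤ → ⊤ (no change)
  #27 pop 6: in=⊤ → ⊤ (no change)
  #28 pop 7: in=⊤ → ⊤ (no change)
  #29 pop 4: in=⊤ → ⊤ (no change)

Fixpoint:
  val[0] = ⊤
  val[1] = ⊤
  val[2] = 3
  val[3] = ⊤
  val[4] = ⊤
  val[5] = ⊤
  val[6] = ⊤
  val[7] = ⊤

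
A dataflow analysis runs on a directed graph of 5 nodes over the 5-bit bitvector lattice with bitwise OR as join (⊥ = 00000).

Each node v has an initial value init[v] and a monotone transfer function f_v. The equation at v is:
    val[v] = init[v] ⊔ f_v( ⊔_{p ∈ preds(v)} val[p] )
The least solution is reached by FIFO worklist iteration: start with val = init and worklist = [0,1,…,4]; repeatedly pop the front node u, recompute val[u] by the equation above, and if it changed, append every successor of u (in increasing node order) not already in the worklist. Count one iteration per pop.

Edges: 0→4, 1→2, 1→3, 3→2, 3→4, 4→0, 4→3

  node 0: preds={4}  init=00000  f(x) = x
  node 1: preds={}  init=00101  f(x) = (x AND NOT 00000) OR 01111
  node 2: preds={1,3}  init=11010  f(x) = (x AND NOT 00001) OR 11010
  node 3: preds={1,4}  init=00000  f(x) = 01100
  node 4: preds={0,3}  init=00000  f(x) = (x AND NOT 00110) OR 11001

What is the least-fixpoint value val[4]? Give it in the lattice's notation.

Worklist (9 pops):
  #1 pop 0: in=00000 → 00000 (no change)
  #2 pop 1: in=00000 → 01111 (was 00101); enqueue []
  #3 pop 2: in=01111 → 11110 (was 11010); enqueue []
  #4 pop 3: in=01111 → 01100 (was 00000); enqueue [2]
  #5 pop 4: in=01100 → 11001 (was 00000); enqueue [0,3]
  #6 pop 2: in=01111 → 11110 (no change)
  #7 pop 0: in=11001 → 11001 (was 00000); enqueue [4]
  #8 pop 3: in=11111 → 01100 (no change)
  #9 pop 4: in=11101 → 11001 (no change)

Fixpoint:
  val[0] = 11001
  val[1] = 01111
  val[2] = 11110
  val[3] = 01100
  val[4] = 11001

11001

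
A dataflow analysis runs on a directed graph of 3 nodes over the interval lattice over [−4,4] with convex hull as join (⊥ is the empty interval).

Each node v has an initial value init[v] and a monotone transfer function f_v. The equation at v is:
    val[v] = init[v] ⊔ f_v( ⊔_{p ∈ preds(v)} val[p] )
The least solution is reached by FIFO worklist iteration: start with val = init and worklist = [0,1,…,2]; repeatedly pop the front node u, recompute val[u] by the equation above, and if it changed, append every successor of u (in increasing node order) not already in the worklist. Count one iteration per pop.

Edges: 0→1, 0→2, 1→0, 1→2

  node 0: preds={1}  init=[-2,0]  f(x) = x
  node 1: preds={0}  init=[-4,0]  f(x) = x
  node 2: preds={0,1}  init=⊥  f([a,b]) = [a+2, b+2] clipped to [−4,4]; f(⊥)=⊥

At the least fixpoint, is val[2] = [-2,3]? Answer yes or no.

Iteration log — 3 steps:
  step 1. node 0  ⊔preds=[-4,0]  new=[-4,0]  old=[-2,0]  +wl: 
  step 2. node 1  ⊔preds=[-4,0]  new=[-4,0]  stable
  step 3. node 2  ⊔preds=[-4,0]  new=[-2,2]  old=⊥  +wl: 

Least fixpoint reached:
  node 0: [-4,0]
  node 1: [-4,0]
  node 2: [-2,2]

no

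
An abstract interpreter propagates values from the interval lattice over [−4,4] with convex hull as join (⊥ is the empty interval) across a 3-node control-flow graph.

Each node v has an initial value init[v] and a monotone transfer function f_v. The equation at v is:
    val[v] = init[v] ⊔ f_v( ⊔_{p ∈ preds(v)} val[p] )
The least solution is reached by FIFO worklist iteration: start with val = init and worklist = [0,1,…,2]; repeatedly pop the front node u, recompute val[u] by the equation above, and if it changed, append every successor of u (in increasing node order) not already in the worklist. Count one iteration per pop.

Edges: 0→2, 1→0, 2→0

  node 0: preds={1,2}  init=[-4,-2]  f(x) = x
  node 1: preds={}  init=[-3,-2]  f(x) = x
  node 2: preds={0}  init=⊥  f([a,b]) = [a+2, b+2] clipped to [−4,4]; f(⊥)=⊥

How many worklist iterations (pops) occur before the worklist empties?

Iteration log — 9 steps:
  step 1. node 0  ⊔preds=[-3,-2]  new=[-4,-2]  stable
  step 2. node 1  ⊔preds=⊥  new=[-3,-2]  stable
  step 3. node 2  ⊔preds=[-4,-2]  new=[-2,0]  old=⊥  +wl: 0
  step 4. node 0  ⊔preds=[-3,0]  new=[-4,0]  old=[-4,-2]  +wl: 2
  step 5. node 2  ⊔preds=[-4,0]  new=[-2,2]  old=[-2,0]  +wl: 0
  step 6. node 0  ⊔preds=[-3,2]  new=[-4,2]  old=[-4,0]  +wl: 2
  step 7. node 2  ⊔preds=[-4,2]  new=[-2,4]  old=[-2,2]  +wl: 0
  step 8. node 0  ⊔preds=[-3,4]  new=[-4,4]  old=[-4,2]  +wl: 2
  step 9. node 2  ⊔preds=[-4,4]  new=[-2,4]  stable

Least fixpoint reached:
  node 0: [-4,4]
  node 1: [-3,-2]
  node 2: [-2,4]

9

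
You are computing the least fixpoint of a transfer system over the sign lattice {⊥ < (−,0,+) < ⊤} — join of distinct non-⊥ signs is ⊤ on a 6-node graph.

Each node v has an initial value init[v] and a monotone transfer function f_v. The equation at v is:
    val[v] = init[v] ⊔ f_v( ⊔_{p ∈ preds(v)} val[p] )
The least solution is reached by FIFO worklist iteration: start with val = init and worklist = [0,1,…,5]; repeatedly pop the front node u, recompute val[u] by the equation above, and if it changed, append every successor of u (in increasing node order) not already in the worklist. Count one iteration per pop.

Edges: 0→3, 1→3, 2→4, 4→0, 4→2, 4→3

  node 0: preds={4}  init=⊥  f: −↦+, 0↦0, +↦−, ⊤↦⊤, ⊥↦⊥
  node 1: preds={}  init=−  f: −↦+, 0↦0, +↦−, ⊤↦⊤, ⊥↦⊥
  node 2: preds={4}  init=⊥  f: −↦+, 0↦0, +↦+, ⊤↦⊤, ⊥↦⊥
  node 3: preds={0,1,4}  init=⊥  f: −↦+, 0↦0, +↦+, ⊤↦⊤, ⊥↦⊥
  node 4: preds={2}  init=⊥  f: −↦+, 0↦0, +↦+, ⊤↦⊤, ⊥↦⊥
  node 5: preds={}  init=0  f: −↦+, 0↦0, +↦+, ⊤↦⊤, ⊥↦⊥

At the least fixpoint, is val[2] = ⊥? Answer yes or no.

Iteration log — 6 steps:
  step 1. node 0  ⊔preds=⊥  new=⊥  stable
  step 2. node 1  ⊔preds=⊥  new=−  stable
  step 3. node 2  ⊔preds=⊥  new=⊥  stable
  step 4. node 3  ⊔preds=−  new=+  old=⊥  +wl: 
  step 5. node 4  ⊔preds=⊥  new=⊥  stable
  step 6. node 5  ⊔preds=⊥  new=0  stable

Least fixpoint reached:
  node 0: ⊥
  node 1: −
  node 2: ⊥
  node 3: +
  node 4: ⊥
  node 5: 0

yes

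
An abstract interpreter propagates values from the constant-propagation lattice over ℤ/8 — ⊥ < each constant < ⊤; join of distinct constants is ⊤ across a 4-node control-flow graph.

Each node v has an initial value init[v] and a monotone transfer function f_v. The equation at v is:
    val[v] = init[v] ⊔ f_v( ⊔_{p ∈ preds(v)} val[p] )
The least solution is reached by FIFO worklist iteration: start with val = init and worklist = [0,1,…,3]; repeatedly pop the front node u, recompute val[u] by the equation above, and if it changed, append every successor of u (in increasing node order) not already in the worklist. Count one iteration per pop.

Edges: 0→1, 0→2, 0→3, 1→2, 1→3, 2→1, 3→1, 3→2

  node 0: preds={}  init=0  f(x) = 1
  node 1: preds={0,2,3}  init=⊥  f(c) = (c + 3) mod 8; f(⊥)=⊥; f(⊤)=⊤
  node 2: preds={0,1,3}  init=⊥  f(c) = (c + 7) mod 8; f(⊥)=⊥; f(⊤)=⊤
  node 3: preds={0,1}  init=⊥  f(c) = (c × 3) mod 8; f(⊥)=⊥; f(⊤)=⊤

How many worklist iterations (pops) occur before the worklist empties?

6

Worklist (6 pops):
  #1 pop 0: in=⊥ → ⊤ (was 0); enqueue []
  #2 pop 1: in=⊤ → ⊤ (was ⊥); enqueue []
  #3 pop 2: in=⊤ → ⊤ (was ⊥); enqueue [1]
  #4 pop 3: in=⊤ → ⊤ (was ⊥); enqueue [2]
  #5 pop 1: in=⊤ → ⊤ (no change)
  #6 pop 2: in=⊤ → ⊤ (no change)

Fixpoint:
  val[0] = ⊤
  val[1] = ⊤
  val[2] = ⊤
  val[3] = ⊤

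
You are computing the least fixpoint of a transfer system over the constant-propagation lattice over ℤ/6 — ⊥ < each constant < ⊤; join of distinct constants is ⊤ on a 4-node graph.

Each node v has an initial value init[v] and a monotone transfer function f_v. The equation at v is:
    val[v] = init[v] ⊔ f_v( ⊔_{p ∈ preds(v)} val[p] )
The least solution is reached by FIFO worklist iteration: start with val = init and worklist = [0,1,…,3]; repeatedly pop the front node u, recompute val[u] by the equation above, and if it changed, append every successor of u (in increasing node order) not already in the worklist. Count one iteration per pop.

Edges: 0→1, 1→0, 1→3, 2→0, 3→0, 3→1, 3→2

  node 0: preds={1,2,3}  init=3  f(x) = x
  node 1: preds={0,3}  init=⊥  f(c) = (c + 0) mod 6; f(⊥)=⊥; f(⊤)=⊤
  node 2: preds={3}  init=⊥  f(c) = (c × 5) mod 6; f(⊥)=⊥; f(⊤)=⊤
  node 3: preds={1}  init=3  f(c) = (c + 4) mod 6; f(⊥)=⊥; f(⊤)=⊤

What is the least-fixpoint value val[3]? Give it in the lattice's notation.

⊤

Iteration log — 9 steps:
  step 1. node 0  ⊔preds=3  new=3  stable
  step 2. node 1  ⊔preds=3  new=3  old=⊥  +wl: 0
  step 3. node 2  ⊔preds=3  new=3  old=⊥  +wl: 
  step 4. node 3  ⊔preds=3  new=⊤  old=3  +wl: 1,2
  step 5. node 0  ⊔preds=⊤  new=⊤  old=3  +wl: 
  step 6. node 1  ⊔preds=⊤  new=⊤  old=3  +wl: 0,3
  step 7. node 2  ⊔preds=⊤  new=⊤  old=3  +wl: 
  step 8. node 0  ⊔preds=⊤  new=⊤  stable
  step 9. node 3  ⊔preds=⊤  new=⊤  stable

Least fixpoint reached:
  node 0: ⊤
  node 1: ⊤
  node 2: ⊤
  node 3: ⊤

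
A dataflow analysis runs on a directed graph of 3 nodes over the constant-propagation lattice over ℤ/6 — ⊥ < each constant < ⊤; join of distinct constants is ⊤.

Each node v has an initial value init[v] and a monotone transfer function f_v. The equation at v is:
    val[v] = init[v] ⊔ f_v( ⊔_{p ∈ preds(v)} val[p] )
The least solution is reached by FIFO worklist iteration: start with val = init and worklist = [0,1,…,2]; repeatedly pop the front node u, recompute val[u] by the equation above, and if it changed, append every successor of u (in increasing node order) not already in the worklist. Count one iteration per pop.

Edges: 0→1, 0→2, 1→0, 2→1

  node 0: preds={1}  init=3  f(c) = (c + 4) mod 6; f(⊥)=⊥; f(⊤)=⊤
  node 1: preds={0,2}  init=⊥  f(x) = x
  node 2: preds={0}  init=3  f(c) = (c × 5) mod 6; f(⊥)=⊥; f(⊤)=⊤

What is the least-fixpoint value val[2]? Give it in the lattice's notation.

Iteration log — 8 steps:
  step 1. node 0  ⊔preds=⊥  new=3  stable
  step 2. node 1  ⊔preds=3  new=3  old=⊥  +wl: 0
  step 3. node 2  ⊔preds=3  new=3  stable
  step 4. node 0  ⊔preds=3  new=⊤  old=3  +wl: 1,2
  step 5. node 1  ⊔preds=⊤  new=⊤  old=3  +wl: 0
  step 6. node 2  ⊔preds=⊤  new=⊤  old=3  +wl: 1
  step 7. node 0  ⊔preds=⊤  new=⊤  stable
  step 8. node 1  ⊔preds=⊤  new=⊤  stable

Least fixpoint reached:
  node 0: ⊤
  node 1: ⊤
  node 2: ⊤

⊤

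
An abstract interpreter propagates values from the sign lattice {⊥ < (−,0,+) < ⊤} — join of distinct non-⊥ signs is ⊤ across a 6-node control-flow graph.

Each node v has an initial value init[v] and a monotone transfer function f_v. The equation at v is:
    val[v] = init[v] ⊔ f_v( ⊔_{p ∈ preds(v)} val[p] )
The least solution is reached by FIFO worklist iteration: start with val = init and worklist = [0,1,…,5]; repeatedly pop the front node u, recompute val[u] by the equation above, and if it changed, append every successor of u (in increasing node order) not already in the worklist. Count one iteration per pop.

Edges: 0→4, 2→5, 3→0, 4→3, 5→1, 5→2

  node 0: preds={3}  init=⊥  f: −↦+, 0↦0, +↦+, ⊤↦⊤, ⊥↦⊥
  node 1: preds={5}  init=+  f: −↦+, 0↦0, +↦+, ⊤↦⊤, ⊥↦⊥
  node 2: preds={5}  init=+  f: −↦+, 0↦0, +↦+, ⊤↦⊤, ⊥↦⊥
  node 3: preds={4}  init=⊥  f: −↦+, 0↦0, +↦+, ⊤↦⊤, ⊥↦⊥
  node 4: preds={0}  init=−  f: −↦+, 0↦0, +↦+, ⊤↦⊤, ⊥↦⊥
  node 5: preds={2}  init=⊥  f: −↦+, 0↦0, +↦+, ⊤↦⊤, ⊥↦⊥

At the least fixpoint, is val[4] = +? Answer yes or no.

Iteration log — 13 steps:
  step 1. node 0  ⊔preds=⊥  new=⊥  stable
  step 2. node 1  ⊔preds=⊥  new=+  stable
  step 3. node 2  ⊔preds=⊥  new=+  stable
  step 4. node 3  ⊔preds=−  new=+  old=⊥  +wl: 0
  step 5. node 4  ⊔preds=⊥  new=−  stable
  step 6. node 5  ⊔preds=+  new=+  old=⊥  +wl: 1,2
  step 7. node 0  ⊔preds=+  new=+  old=⊥  +wl: 4
  step 8. node 1  ⊔preds=+  new=+  stable
  step 9. node 2  ⊔preds=+  new=+  stable
  step 10. node 4  ⊔preds=+  new=⊤  old=−  +wl: 3
  step 11. node 3  ⊔preds=⊤  new=⊤  old=+  +wl: 0
  step 12. node 0  ⊔preds=⊤  new=⊤  old=+  +wl: 4
  step 13. node 4  ⊔preds=⊤  new=⊤  stable

Least fixpoint reached:
  node 0: ⊤
  node 1: +
  node 2: +
  node 3: ⊤
  node 4: ⊤
  node 5: +

no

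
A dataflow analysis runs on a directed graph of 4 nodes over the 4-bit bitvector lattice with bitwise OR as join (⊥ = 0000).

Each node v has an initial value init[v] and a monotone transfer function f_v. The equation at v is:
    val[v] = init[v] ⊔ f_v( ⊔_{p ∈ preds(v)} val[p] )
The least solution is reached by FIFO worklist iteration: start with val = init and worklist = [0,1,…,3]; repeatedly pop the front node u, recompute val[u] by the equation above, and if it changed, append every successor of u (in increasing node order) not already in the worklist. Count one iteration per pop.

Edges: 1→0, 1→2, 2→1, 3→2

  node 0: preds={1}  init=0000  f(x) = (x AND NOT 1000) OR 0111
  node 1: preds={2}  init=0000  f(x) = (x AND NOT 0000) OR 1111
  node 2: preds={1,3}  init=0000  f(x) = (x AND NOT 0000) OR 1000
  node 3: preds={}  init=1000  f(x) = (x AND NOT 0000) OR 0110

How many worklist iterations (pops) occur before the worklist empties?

7

Trace (7 dequeues):
  [1] u=0 | in 0000 | out 0111 | prev 0000 | push {}
  [2] u=1 | in 0000 | out 1111 | prev 0000 | push {0}
  [3] u=2 | in 1111 | out 1111 | prev 0000 | push {1}
  [4] u=3 | in 0000 | out 1110 | prev 1000 | push {2}
  [5] u=0 | in 1111 | out 0111 | ==
  [6] u=1 | in 1111 | out 1111 | ==
  [7] u=2 | in 1111 | out 1111 | ==

Converged values:
  [0] 0111
  [1] 1111
  [2] 1111
  [3] 1110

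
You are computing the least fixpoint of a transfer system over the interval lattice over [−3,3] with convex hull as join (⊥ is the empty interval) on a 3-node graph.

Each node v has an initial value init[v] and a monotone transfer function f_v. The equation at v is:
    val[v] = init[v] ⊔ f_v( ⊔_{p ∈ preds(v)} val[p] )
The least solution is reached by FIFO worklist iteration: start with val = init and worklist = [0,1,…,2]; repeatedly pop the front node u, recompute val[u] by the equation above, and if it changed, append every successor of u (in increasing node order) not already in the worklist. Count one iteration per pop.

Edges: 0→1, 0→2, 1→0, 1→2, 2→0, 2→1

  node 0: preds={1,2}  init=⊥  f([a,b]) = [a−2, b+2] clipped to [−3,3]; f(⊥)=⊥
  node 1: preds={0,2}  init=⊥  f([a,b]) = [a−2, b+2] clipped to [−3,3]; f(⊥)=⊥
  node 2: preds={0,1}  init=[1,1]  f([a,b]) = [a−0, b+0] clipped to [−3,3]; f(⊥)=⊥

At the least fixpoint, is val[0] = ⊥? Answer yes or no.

Trace (6 dequeues):
  [1] u=0 | in [1,1] | out [-1,3] | prev ⊥ | push {}
  [2] u=1 | in [-1,3] | out [-3,3] | prev ⊥ | push {0}
  [3] u=2 | in [-3,3] | out [-3,3] | prev [1,1] | push {1}
  [4] u=0 | in [-3,3] | out [-3,3] | prev [-1,3] | push {2}
  [5] u=1 | in [-3,3] | out [-3,3] | ==
  [6] u=2 | in [-3,3] | out [-3,3] | ==

Converged values:
  [0] [-3,3]
  [1] [-3,3]
  [2] [-3,3]

no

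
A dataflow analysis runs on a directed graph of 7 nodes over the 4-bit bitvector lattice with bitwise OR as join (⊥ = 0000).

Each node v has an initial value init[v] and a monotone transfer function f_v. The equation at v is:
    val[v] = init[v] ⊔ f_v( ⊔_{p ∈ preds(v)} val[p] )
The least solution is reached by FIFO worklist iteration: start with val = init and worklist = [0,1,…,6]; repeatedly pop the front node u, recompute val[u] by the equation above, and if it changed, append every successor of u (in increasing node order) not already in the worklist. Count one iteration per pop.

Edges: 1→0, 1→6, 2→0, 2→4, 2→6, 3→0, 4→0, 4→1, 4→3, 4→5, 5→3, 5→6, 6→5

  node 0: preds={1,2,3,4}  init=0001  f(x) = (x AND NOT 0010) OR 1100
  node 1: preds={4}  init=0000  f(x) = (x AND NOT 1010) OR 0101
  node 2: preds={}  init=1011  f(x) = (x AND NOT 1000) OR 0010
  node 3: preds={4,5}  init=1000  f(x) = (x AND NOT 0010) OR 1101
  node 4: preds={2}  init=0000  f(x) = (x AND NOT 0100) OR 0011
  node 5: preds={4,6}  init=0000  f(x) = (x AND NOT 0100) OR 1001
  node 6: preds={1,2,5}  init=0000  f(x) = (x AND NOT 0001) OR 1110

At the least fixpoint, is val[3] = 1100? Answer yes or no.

no

Trace (11 dequeues):
  [1] u=0 | in 1011 | out 1101 | prev 0001 | push {}
  [2] u=1 | in 0000 | out 0101 | prev 0000 | push {0}
  [3] u=2 | in 0000 | out 1011 | ==
  [4] u=3 | in 0000 | out 1101 | prev 1000 | push {}
  [5] u=4 | in 1011 | out 1011 | prev 0000 | push {1,3}
  [6] u=5 | in 1011 | out 1011 | prev 0000 | push {}
  [7] u=6 | in 1111 | out 1110 | prev 0000 | push {5}
  [8] u=0 | in 1111 | out 1101 | ==
  [9] u=1 | in 1011 | out 0101 | ==
  [10] u=3 | in 1011 | out 1101 | ==
  [11] u=5 | in 1111 | out 1011 | ==

Converged values:
  [0] 1101
  [1] 0101
  [2] 1011
  [3] 1101
  [4] 1011
  [5] 1011
  [6] 1110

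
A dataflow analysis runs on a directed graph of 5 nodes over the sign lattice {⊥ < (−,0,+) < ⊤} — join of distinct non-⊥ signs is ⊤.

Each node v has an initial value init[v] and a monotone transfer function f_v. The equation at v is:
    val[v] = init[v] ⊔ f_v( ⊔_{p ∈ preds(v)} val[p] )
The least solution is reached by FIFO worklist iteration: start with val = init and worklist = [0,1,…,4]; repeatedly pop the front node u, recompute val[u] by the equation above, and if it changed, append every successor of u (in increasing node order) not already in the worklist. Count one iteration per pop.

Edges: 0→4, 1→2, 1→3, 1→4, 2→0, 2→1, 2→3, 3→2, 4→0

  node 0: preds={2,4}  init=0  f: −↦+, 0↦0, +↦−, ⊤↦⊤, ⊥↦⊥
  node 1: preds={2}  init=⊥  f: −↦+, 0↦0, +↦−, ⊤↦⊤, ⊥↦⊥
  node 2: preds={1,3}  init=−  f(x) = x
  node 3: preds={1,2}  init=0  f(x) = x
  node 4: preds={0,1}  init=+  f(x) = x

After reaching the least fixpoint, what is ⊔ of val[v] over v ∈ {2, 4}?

⊤

Iteration log — 10 steps:
  step 1. node 0  ⊔preds=⊤  new=⊤  old=0  +wl: 
  step 2. node 1  ⊔preds=−  new=+  old=⊥  +wl: 
  step 3. node 2  ⊔preds=⊤  new=⊤  old=−  +wl: 0,1
  step 4. node 3  ⊔preds=⊤  new=⊤  old=0  +wl: 2
  step 5. node 4  ⊔preds=⊤  new=⊤  old=+  +wl: 
  step 6. node 0  ⊔preds=⊤  new=⊤  stable
  step 7. node 1  ⊔preds=⊤  new=⊤  old=+  +wl: 3,4
  step 8. node 2  ⊔preds=⊤  new=⊤  stable
  step 9. node 3  ⊔preds=⊤  new=⊤  stable
  step 10. node 4  ⊔preds=⊤  new=⊤  stable

Least fixpoint reached:
  node 0: ⊤
  node 1: ⊤
  node 2: ⊤
  node 3: ⊤
  node 4: ⊤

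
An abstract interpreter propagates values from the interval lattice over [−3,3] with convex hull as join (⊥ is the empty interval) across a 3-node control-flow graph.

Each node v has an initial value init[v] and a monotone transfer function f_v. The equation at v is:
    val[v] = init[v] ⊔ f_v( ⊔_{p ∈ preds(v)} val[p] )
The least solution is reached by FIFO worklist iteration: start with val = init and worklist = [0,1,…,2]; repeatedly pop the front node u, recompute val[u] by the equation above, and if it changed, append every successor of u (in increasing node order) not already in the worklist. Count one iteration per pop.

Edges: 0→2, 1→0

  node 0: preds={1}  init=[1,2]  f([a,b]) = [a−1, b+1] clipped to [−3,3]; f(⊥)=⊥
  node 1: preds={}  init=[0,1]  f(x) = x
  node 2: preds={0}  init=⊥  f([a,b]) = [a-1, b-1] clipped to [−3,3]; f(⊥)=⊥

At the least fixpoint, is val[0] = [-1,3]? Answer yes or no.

Worklist (3 pops):
  #1 pop 0: in=[0,1] → [-1,2] (was [1,2]); enqueue []
  #2 pop 1: in=⊥ → [0,1] (no change)
  #3 pop 2: in=[-1,2] → [-2,1] (was ⊥); enqueue []

Fixpoint:
  val[0] = [-1,2]
  val[1] = [0,1]
  val[2] = [-2,1]

no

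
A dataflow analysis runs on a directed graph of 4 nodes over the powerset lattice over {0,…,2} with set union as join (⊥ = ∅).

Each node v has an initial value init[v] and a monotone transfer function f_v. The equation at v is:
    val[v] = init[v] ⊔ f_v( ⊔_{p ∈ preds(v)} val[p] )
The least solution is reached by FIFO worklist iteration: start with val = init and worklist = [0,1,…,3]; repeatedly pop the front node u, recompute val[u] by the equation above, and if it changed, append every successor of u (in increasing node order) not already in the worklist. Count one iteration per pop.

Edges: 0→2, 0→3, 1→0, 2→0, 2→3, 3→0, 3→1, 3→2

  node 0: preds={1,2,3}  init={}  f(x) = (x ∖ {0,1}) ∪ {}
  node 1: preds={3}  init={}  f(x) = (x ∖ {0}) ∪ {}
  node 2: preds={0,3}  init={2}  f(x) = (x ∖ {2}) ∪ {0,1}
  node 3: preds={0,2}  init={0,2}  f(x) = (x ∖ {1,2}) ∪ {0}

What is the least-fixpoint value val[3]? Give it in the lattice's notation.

Iteration log — 5 steps:
  step 1. node 0  ⊔preds={0,2}  new={2}  old={}  +wl: 
  step 2. node 1  ⊔preds={0,2}  new={2}  old={}  +wl: 0
  step 3. node 2  ⊔preds={0,2}  new={0,1,2}  old={2}  +wl: 
  step 4. node 3  ⊔preds={0,1,2}  new={0,2}  stable
  step 5. node 0  ⊔preds={0,1,2}  new={2}  stable

Least fixpoint reached:
  node 0: {2}
  node 1: {2}
  node 2: {0,1,2}
  node 3: {0,2}

{0,2}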